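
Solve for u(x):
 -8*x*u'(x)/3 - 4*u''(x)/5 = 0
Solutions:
 u(x) = C1 + C2*erf(sqrt(15)*x/3)


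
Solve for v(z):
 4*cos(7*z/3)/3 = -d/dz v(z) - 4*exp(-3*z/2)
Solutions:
 v(z) = C1 - 4*sin(7*z/3)/7 + 8*exp(-3*z/2)/3


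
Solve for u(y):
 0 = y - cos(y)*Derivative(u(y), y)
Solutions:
 u(y) = C1 + Integral(y/cos(y), y)


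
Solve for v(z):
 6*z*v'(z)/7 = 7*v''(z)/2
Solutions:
 v(z) = C1 + C2*erfi(sqrt(6)*z/7)


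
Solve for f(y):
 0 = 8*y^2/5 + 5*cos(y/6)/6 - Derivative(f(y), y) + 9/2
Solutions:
 f(y) = C1 + 8*y^3/15 + 9*y/2 + 5*sin(y/6)


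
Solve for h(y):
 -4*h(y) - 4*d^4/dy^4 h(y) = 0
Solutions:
 h(y) = (C1*sin(sqrt(2)*y/2) + C2*cos(sqrt(2)*y/2))*exp(-sqrt(2)*y/2) + (C3*sin(sqrt(2)*y/2) + C4*cos(sqrt(2)*y/2))*exp(sqrt(2)*y/2)


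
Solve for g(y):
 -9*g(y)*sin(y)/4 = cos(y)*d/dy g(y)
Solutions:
 g(y) = C1*cos(y)^(9/4)


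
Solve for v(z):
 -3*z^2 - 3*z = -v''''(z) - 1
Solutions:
 v(z) = C1 + C2*z + C3*z^2 + C4*z^3 + z^6/120 + z^5/40 - z^4/24


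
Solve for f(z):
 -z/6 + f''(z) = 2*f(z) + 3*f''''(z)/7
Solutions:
 f(z) = -z/12 + (C1*sin(14^(1/4)*3^(3/4)*z*sin(atan(sqrt(119)/7)/2)/3) + C2*cos(14^(1/4)*3^(3/4)*z*sin(atan(sqrt(119)/7)/2)/3))*exp(-14^(1/4)*3^(3/4)*z*cos(atan(sqrt(119)/7)/2)/3) + (C3*sin(14^(1/4)*3^(3/4)*z*sin(atan(sqrt(119)/7)/2)/3) + C4*cos(14^(1/4)*3^(3/4)*z*sin(atan(sqrt(119)/7)/2)/3))*exp(14^(1/4)*3^(3/4)*z*cos(atan(sqrt(119)/7)/2)/3)


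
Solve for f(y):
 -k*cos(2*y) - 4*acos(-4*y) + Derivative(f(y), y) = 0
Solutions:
 f(y) = C1 + k*sin(2*y)/2 + 4*y*acos(-4*y) + sqrt(1 - 16*y^2)


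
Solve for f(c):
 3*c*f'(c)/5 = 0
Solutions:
 f(c) = C1


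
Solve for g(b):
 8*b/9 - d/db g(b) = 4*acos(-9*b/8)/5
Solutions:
 g(b) = C1 + 4*b^2/9 - 4*b*acos(-9*b/8)/5 - 4*sqrt(64 - 81*b^2)/45


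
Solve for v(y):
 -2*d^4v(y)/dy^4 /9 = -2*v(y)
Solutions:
 v(y) = C1*exp(-sqrt(3)*y) + C2*exp(sqrt(3)*y) + C3*sin(sqrt(3)*y) + C4*cos(sqrt(3)*y)


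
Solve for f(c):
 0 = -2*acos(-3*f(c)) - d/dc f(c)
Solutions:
 Integral(1/acos(-3*_y), (_y, f(c))) = C1 - 2*c


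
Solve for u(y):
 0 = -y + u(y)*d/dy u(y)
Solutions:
 u(y) = -sqrt(C1 + y^2)
 u(y) = sqrt(C1 + y^2)


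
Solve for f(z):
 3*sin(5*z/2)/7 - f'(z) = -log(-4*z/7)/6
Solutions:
 f(z) = C1 + z*log(-z)/6 - z*log(7)/6 - z/6 + z*log(2)/3 - 6*cos(5*z/2)/35


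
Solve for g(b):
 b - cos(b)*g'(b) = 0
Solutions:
 g(b) = C1 + Integral(b/cos(b), b)


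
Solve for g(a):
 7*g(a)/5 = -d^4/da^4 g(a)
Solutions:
 g(a) = (C1*sin(sqrt(2)*5^(3/4)*7^(1/4)*a/10) + C2*cos(sqrt(2)*5^(3/4)*7^(1/4)*a/10))*exp(-sqrt(2)*5^(3/4)*7^(1/4)*a/10) + (C3*sin(sqrt(2)*5^(3/4)*7^(1/4)*a/10) + C4*cos(sqrt(2)*5^(3/4)*7^(1/4)*a/10))*exp(sqrt(2)*5^(3/4)*7^(1/4)*a/10)


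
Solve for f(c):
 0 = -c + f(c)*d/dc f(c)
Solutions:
 f(c) = -sqrt(C1 + c^2)
 f(c) = sqrt(C1 + c^2)


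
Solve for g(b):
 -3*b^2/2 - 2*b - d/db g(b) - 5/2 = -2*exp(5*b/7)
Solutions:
 g(b) = C1 - b^3/2 - b^2 - 5*b/2 + 14*exp(5*b/7)/5


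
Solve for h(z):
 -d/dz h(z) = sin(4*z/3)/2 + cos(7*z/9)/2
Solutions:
 h(z) = C1 - 9*sin(7*z/9)/14 + 3*cos(4*z/3)/8


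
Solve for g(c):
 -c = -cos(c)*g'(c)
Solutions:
 g(c) = C1 + Integral(c/cos(c), c)


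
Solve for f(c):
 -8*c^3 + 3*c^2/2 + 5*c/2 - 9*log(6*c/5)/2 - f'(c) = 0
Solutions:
 f(c) = C1 - 2*c^4 + c^3/2 + 5*c^2/4 - 9*c*log(c)/2 - 5*c*log(6) + c*log(30)/2 + 9*c/2 + 4*c*log(5)


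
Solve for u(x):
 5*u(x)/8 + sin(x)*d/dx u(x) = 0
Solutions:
 u(x) = C1*(cos(x) + 1)^(5/16)/(cos(x) - 1)^(5/16)


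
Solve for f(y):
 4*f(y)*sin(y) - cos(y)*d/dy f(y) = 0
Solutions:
 f(y) = C1/cos(y)^4


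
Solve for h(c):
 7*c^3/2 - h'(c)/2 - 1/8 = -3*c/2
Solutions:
 h(c) = C1 + 7*c^4/4 + 3*c^2/2 - c/4


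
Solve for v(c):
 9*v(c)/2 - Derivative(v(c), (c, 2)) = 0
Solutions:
 v(c) = C1*exp(-3*sqrt(2)*c/2) + C2*exp(3*sqrt(2)*c/2)


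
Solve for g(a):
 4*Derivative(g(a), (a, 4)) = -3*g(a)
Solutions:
 g(a) = (C1*sin(3^(1/4)*a/2) + C2*cos(3^(1/4)*a/2))*exp(-3^(1/4)*a/2) + (C3*sin(3^(1/4)*a/2) + C4*cos(3^(1/4)*a/2))*exp(3^(1/4)*a/2)


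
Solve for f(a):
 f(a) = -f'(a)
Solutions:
 f(a) = C1*exp(-a)


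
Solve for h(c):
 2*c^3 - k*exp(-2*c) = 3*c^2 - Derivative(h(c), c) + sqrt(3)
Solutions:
 h(c) = C1 - c^4/2 + c^3 + sqrt(3)*c - k*exp(-2*c)/2


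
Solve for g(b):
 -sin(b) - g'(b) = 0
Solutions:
 g(b) = C1 + cos(b)


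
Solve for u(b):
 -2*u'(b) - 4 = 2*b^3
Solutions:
 u(b) = C1 - b^4/4 - 2*b


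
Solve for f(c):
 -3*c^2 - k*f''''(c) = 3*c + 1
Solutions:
 f(c) = C1 + C2*c + C3*c^2 + C4*c^3 - c^6/(120*k) - c^5/(40*k) - c^4/(24*k)


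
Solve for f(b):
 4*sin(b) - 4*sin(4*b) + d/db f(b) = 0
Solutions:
 f(b) = C1 + 4*cos(b) - cos(4*b)


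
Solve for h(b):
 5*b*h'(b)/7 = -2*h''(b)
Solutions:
 h(b) = C1 + C2*erf(sqrt(35)*b/14)


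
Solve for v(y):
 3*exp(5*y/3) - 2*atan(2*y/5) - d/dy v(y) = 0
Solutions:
 v(y) = C1 - 2*y*atan(2*y/5) + 9*exp(5*y/3)/5 + 5*log(4*y^2 + 25)/2


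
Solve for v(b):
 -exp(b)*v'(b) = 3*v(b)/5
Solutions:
 v(b) = C1*exp(3*exp(-b)/5)


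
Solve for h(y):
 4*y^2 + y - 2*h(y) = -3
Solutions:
 h(y) = 2*y^2 + y/2 + 3/2


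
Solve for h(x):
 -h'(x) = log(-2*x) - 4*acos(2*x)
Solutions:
 h(x) = C1 - x*log(-x) + 4*x*acos(2*x) - x*log(2) + x - 2*sqrt(1 - 4*x^2)


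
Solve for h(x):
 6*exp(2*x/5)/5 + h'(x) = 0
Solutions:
 h(x) = C1 - 3*exp(2*x/5)


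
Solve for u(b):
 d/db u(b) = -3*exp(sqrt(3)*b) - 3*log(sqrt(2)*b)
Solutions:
 u(b) = C1 - 3*b*log(b) + b*(3 - 3*log(2)/2) - sqrt(3)*exp(sqrt(3)*b)


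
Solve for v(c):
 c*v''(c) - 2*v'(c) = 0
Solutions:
 v(c) = C1 + C2*c^3


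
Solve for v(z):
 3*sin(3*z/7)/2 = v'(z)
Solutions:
 v(z) = C1 - 7*cos(3*z/7)/2


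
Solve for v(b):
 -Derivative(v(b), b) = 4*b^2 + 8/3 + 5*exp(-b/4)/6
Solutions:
 v(b) = C1 - 4*b^3/3 - 8*b/3 + 10*exp(-b/4)/3


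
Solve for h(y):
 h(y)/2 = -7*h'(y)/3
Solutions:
 h(y) = C1*exp(-3*y/14)


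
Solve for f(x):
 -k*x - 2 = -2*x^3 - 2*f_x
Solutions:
 f(x) = C1 + k*x^2/4 - x^4/4 + x


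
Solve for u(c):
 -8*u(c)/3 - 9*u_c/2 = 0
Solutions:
 u(c) = C1*exp(-16*c/27)


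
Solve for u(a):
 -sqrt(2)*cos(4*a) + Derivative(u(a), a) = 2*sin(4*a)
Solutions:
 u(a) = C1 + sqrt(2)*sin(4*a)/4 - cos(4*a)/2


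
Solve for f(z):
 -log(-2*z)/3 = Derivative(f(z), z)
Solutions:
 f(z) = C1 - z*log(-z)/3 + z*(1 - log(2))/3


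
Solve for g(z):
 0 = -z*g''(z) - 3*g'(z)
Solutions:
 g(z) = C1 + C2/z^2


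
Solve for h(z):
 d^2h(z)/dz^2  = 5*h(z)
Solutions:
 h(z) = C1*exp(-sqrt(5)*z) + C2*exp(sqrt(5)*z)


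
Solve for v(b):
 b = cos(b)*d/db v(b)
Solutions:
 v(b) = C1 + Integral(b/cos(b), b)


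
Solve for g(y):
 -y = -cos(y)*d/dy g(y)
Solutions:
 g(y) = C1 + Integral(y/cos(y), y)


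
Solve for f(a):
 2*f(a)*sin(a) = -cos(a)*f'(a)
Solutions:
 f(a) = C1*cos(a)^2


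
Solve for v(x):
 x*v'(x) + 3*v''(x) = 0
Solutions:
 v(x) = C1 + C2*erf(sqrt(6)*x/6)


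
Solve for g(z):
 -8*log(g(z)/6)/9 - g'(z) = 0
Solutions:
 -9*Integral(1/(-log(_y) + log(6)), (_y, g(z)))/8 = C1 - z


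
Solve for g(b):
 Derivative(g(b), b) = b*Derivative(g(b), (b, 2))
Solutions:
 g(b) = C1 + C2*b^2


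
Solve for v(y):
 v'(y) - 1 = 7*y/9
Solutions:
 v(y) = C1 + 7*y^2/18 + y


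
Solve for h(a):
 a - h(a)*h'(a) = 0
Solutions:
 h(a) = -sqrt(C1 + a^2)
 h(a) = sqrt(C1 + a^2)


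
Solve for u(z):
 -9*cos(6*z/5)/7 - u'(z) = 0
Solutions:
 u(z) = C1 - 15*sin(6*z/5)/14


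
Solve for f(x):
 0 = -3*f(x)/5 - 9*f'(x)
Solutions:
 f(x) = C1*exp(-x/15)


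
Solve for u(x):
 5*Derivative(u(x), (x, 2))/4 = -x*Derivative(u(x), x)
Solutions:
 u(x) = C1 + C2*erf(sqrt(10)*x/5)


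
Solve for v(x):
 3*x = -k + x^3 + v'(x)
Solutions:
 v(x) = C1 + k*x - x^4/4 + 3*x^2/2


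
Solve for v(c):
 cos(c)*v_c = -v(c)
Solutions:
 v(c) = C1*sqrt(sin(c) - 1)/sqrt(sin(c) + 1)


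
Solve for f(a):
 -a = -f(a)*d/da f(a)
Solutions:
 f(a) = -sqrt(C1 + a^2)
 f(a) = sqrt(C1 + a^2)


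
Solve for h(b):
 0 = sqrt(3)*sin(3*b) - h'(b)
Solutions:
 h(b) = C1 - sqrt(3)*cos(3*b)/3


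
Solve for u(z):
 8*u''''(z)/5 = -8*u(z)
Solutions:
 u(z) = (C1*sin(sqrt(2)*5^(1/4)*z/2) + C2*cos(sqrt(2)*5^(1/4)*z/2))*exp(-sqrt(2)*5^(1/4)*z/2) + (C3*sin(sqrt(2)*5^(1/4)*z/2) + C4*cos(sqrt(2)*5^(1/4)*z/2))*exp(sqrt(2)*5^(1/4)*z/2)


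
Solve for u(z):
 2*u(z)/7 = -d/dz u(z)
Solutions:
 u(z) = C1*exp(-2*z/7)


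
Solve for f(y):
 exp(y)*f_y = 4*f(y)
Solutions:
 f(y) = C1*exp(-4*exp(-y))


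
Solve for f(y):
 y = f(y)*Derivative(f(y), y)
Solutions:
 f(y) = -sqrt(C1 + y^2)
 f(y) = sqrt(C1 + y^2)


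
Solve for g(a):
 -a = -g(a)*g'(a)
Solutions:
 g(a) = -sqrt(C1 + a^2)
 g(a) = sqrt(C1 + a^2)


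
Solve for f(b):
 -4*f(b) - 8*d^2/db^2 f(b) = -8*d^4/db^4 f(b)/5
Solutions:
 f(b) = C1*exp(-sqrt(2)*b*sqrt(5 + sqrt(35))/2) + C2*exp(sqrt(2)*b*sqrt(5 + sqrt(35))/2) + C3*sin(sqrt(2)*b*sqrt(-5 + sqrt(35))/2) + C4*cos(sqrt(2)*b*sqrt(-5 + sqrt(35))/2)


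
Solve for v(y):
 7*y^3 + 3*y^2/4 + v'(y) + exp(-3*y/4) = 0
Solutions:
 v(y) = C1 - 7*y^4/4 - y^3/4 + 4*exp(-3*y/4)/3


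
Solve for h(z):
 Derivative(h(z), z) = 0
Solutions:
 h(z) = C1


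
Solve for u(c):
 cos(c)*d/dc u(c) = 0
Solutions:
 u(c) = C1


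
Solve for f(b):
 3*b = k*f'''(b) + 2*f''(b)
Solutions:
 f(b) = C1 + C2*b + C3*exp(-2*b/k) + b^3/4 - 3*b^2*k/8


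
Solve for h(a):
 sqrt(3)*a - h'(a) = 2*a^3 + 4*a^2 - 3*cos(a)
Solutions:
 h(a) = C1 - a^4/2 - 4*a^3/3 + sqrt(3)*a^2/2 + 3*sin(a)


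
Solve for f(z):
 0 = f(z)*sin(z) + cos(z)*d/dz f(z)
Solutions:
 f(z) = C1*cos(z)


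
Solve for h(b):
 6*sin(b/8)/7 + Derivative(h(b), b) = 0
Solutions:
 h(b) = C1 + 48*cos(b/8)/7


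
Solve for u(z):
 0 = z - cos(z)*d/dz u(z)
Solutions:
 u(z) = C1 + Integral(z/cos(z), z)


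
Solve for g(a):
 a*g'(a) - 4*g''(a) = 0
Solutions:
 g(a) = C1 + C2*erfi(sqrt(2)*a/4)


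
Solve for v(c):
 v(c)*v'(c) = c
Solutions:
 v(c) = -sqrt(C1 + c^2)
 v(c) = sqrt(C1 + c^2)


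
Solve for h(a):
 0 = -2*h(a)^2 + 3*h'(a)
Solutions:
 h(a) = -3/(C1 + 2*a)


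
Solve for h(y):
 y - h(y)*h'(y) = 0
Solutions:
 h(y) = -sqrt(C1 + y^2)
 h(y) = sqrt(C1 + y^2)


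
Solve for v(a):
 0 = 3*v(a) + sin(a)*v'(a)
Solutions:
 v(a) = C1*(cos(a) + 1)^(3/2)/(cos(a) - 1)^(3/2)


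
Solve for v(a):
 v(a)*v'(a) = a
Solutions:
 v(a) = -sqrt(C1 + a^2)
 v(a) = sqrt(C1 + a^2)


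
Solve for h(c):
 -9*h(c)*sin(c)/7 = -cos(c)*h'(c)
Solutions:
 h(c) = C1/cos(c)^(9/7)


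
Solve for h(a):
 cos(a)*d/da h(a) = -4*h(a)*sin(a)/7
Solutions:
 h(a) = C1*cos(a)^(4/7)


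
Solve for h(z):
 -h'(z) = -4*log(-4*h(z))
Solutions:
 -Integral(1/(log(-_y) + 2*log(2)), (_y, h(z)))/4 = C1 - z


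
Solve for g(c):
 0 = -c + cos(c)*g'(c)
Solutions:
 g(c) = C1 + Integral(c/cos(c), c)


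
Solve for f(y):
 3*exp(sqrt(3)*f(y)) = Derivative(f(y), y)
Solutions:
 f(y) = sqrt(3)*(2*log(-1/(C1 + 3*y)) - log(3))/6


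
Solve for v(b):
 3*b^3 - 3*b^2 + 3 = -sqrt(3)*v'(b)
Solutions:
 v(b) = C1 - sqrt(3)*b^4/4 + sqrt(3)*b^3/3 - sqrt(3)*b


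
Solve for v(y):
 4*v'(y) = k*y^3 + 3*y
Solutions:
 v(y) = C1 + k*y^4/16 + 3*y^2/8


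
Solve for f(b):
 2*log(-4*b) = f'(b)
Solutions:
 f(b) = C1 + 2*b*log(-b) + 2*b*(-1 + 2*log(2))


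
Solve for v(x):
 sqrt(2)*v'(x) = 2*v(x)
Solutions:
 v(x) = C1*exp(sqrt(2)*x)


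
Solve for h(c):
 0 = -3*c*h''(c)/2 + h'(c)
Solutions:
 h(c) = C1 + C2*c^(5/3)


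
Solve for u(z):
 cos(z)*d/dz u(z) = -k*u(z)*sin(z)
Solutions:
 u(z) = C1*exp(k*log(cos(z)))


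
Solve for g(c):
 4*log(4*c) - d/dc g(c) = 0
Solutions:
 g(c) = C1 + 4*c*log(c) - 4*c + c*log(256)


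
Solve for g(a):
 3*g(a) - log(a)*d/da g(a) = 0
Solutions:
 g(a) = C1*exp(3*li(a))


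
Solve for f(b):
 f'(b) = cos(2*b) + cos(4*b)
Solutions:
 f(b) = C1 + sin(2*b)/2 + sin(4*b)/4


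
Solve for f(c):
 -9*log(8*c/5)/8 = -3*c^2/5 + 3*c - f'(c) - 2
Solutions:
 f(c) = C1 - c^3/5 + 3*c^2/2 + 9*c*log(c)/8 - 25*c/8 - 9*c*log(5)/8 + 27*c*log(2)/8


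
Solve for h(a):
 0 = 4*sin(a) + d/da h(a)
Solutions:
 h(a) = C1 + 4*cos(a)


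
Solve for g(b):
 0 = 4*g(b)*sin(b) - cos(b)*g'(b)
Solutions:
 g(b) = C1/cos(b)^4


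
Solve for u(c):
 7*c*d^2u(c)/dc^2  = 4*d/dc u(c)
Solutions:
 u(c) = C1 + C2*c^(11/7)


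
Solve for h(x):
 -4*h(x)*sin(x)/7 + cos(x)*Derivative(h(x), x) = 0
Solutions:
 h(x) = C1/cos(x)^(4/7)


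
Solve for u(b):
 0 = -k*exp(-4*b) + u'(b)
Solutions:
 u(b) = C1 - k*exp(-4*b)/4


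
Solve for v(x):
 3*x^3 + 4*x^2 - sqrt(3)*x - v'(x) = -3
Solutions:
 v(x) = C1 + 3*x^4/4 + 4*x^3/3 - sqrt(3)*x^2/2 + 3*x


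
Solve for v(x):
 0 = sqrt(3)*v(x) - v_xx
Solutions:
 v(x) = C1*exp(-3^(1/4)*x) + C2*exp(3^(1/4)*x)


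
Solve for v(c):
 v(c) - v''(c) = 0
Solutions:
 v(c) = C1*exp(-c) + C2*exp(c)


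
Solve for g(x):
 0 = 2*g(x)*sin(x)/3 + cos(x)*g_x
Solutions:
 g(x) = C1*cos(x)^(2/3)


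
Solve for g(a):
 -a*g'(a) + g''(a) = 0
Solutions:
 g(a) = C1 + C2*erfi(sqrt(2)*a/2)


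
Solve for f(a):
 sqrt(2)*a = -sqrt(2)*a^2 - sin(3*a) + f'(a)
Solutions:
 f(a) = C1 + sqrt(2)*a^3/3 + sqrt(2)*a^2/2 - cos(3*a)/3


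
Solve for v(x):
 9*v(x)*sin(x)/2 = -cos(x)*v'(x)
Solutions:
 v(x) = C1*cos(x)^(9/2)


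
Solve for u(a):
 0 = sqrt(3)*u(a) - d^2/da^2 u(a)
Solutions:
 u(a) = C1*exp(-3^(1/4)*a) + C2*exp(3^(1/4)*a)


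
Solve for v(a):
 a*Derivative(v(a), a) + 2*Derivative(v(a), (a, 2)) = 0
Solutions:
 v(a) = C1 + C2*erf(a/2)


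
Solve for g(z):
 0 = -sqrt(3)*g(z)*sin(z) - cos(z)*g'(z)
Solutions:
 g(z) = C1*cos(z)^(sqrt(3))


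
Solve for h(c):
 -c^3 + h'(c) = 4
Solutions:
 h(c) = C1 + c^4/4 + 4*c


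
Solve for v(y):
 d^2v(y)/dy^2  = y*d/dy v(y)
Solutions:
 v(y) = C1 + C2*erfi(sqrt(2)*y/2)


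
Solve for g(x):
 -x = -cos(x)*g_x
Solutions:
 g(x) = C1 + Integral(x/cos(x), x)


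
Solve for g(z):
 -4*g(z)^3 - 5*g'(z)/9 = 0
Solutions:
 g(z) = -sqrt(10)*sqrt(-1/(C1 - 36*z))/2
 g(z) = sqrt(10)*sqrt(-1/(C1 - 36*z))/2


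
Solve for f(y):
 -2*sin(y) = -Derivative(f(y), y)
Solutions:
 f(y) = C1 - 2*cos(y)


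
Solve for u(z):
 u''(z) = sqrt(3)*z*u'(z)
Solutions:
 u(z) = C1 + C2*erfi(sqrt(2)*3^(1/4)*z/2)


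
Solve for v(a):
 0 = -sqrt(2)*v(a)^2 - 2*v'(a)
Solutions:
 v(a) = 2/(C1 + sqrt(2)*a)


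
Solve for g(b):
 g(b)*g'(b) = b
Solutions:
 g(b) = -sqrt(C1 + b^2)
 g(b) = sqrt(C1 + b^2)


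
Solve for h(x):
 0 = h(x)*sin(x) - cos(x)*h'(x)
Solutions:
 h(x) = C1/cos(x)


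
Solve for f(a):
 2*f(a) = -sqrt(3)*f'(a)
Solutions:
 f(a) = C1*exp(-2*sqrt(3)*a/3)


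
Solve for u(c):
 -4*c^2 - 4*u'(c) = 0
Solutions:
 u(c) = C1 - c^3/3


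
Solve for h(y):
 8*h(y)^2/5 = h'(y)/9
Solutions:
 h(y) = -5/(C1 + 72*y)


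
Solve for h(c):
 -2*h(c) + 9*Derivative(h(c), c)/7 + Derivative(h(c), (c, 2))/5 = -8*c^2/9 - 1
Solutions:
 h(c) = C1*exp(c*(-45 + sqrt(3985))/14) + C2*exp(-c*(45 + sqrt(3985))/14) + 4*c^2/9 + 4*c/7 + 4217/4410


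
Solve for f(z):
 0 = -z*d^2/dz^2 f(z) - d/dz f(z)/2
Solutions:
 f(z) = C1 + C2*sqrt(z)


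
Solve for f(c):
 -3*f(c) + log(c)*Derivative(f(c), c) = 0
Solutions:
 f(c) = C1*exp(3*li(c))


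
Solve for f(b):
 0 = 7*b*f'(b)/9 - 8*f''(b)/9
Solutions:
 f(b) = C1 + C2*erfi(sqrt(7)*b/4)


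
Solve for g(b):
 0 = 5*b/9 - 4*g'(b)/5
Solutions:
 g(b) = C1 + 25*b^2/72


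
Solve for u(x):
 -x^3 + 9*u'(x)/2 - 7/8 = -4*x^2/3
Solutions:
 u(x) = C1 + x^4/18 - 8*x^3/81 + 7*x/36


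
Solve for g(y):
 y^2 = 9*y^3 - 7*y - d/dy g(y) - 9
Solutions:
 g(y) = C1 + 9*y^4/4 - y^3/3 - 7*y^2/2 - 9*y


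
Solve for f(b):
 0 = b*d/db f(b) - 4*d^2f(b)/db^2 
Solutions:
 f(b) = C1 + C2*erfi(sqrt(2)*b/4)


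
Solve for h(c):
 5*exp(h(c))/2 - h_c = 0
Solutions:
 h(c) = log(-1/(C1 + 5*c)) + log(2)


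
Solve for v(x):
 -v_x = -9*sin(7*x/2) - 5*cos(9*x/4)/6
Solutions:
 v(x) = C1 + 10*sin(9*x/4)/27 - 18*cos(7*x/2)/7


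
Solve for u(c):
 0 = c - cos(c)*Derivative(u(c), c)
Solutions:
 u(c) = C1 + Integral(c/cos(c), c)


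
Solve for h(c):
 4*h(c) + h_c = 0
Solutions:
 h(c) = C1*exp(-4*c)


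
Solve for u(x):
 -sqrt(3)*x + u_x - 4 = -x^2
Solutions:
 u(x) = C1 - x^3/3 + sqrt(3)*x^2/2 + 4*x


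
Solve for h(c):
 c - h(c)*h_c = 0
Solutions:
 h(c) = -sqrt(C1 + c^2)
 h(c) = sqrt(C1 + c^2)


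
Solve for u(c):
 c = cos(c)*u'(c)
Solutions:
 u(c) = C1 + Integral(c/cos(c), c)


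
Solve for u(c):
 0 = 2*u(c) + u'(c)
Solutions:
 u(c) = C1*exp(-2*c)


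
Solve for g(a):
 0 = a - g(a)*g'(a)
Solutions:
 g(a) = -sqrt(C1 + a^2)
 g(a) = sqrt(C1 + a^2)


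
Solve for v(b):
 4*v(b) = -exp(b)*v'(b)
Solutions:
 v(b) = C1*exp(4*exp(-b))


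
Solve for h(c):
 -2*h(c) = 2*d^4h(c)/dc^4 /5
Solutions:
 h(c) = (C1*sin(sqrt(2)*5^(1/4)*c/2) + C2*cos(sqrt(2)*5^(1/4)*c/2))*exp(-sqrt(2)*5^(1/4)*c/2) + (C3*sin(sqrt(2)*5^(1/4)*c/2) + C4*cos(sqrt(2)*5^(1/4)*c/2))*exp(sqrt(2)*5^(1/4)*c/2)


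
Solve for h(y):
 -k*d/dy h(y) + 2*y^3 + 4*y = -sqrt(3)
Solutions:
 h(y) = C1 + y^4/(2*k) + 2*y^2/k + sqrt(3)*y/k


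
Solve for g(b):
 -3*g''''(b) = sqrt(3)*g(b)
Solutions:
 g(b) = (C1*sin(sqrt(2)*3^(7/8)*b/6) + C2*cos(sqrt(2)*3^(7/8)*b/6))*exp(-sqrt(2)*3^(7/8)*b/6) + (C3*sin(sqrt(2)*3^(7/8)*b/6) + C4*cos(sqrt(2)*3^(7/8)*b/6))*exp(sqrt(2)*3^(7/8)*b/6)


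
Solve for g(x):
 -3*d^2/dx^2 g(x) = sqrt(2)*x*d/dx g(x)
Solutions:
 g(x) = C1 + C2*erf(2^(3/4)*sqrt(3)*x/6)


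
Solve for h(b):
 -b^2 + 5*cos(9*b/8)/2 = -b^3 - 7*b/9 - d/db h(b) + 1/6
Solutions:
 h(b) = C1 - b^4/4 + b^3/3 - 7*b^2/18 + b/6 - 20*sin(9*b/8)/9


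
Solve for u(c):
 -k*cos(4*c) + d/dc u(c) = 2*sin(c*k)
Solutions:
 u(c) = C1 + k*sin(4*c)/4 - 2*cos(c*k)/k


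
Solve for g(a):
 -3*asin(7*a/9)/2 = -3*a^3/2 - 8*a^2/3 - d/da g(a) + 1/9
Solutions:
 g(a) = C1 - 3*a^4/8 - 8*a^3/9 + 3*a*asin(7*a/9)/2 + a/9 + 3*sqrt(81 - 49*a^2)/14


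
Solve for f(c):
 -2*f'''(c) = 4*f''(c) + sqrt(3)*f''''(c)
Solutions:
 f(c) = C1 + C2*c + (C3*sin(sqrt(3)*c*sqrt(-1 + 4*sqrt(3))/3) + C4*cos(sqrt(3)*c*sqrt(-1 + 4*sqrt(3))/3))*exp(-sqrt(3)*c/3)


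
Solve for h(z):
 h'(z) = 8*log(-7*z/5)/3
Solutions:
 h(z) = C1 + 8*z*log(-z)/3 + 8*z*(-log(5) - 1 + log(7))/3


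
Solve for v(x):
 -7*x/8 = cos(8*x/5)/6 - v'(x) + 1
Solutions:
 v(x) = C1 + 7*x^2/16 + x + 5*sin(8*x/5)/48


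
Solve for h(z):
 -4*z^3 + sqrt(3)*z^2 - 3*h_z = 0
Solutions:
 h(z) = C1 - z^4/3 + sqrt(3)*z^3/9


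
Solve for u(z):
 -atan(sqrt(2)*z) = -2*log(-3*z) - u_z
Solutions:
 u(z) = C1 - 2*z*log(-z) + z*atan(sqrt(2)*z) - 2*z*log(3) + 2*z - sqrt(2)*log(2*z^2 + 1)/4


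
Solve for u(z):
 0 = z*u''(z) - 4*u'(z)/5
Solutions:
 u(z) = C1 + C2*z^(9/5)


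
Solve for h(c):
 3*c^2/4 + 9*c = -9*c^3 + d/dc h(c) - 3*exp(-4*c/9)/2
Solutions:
 h(c) = C1 + 9*c^4/4 + c^3/4 + 9*c^2/2 - 27*exp(-4*c/9)/8


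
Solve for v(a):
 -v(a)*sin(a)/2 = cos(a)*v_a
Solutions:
 v(a) = C1*sqrt(cos(a))


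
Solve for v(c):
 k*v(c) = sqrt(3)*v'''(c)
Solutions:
 v(c) = C1*exp(3^(5/6)*c*k^(1/3)/3) + C2*exp(c*k^(1/3)*(-3^(5/6) + 3*3^(1/3)*I)/6) + C3*exp(-c*k^(1/3)*(3^(5/6) + 3*3^(1/3)*I)/6)


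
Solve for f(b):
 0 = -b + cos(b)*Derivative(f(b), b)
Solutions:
 f(b) = C1 + Integral(b/cos(b), b)


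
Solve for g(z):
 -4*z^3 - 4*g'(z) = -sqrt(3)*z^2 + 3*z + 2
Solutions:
 g(z) = C1 - z^4/4 + sqrt(3)*z^3/12 - 3*z^2/8 - z/2


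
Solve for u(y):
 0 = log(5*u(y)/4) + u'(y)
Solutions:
 -Integral(1/(-log(_y) - log(5) + 2*log(2)), (_y, u(y))) = C1 - y


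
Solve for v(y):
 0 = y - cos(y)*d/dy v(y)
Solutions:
 v(y) = C1 + Integral(y/cos(y), y)


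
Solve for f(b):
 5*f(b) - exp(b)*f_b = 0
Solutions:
 f(b) = C1*exp(-5*exp(-b))


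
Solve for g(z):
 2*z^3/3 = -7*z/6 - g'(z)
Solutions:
 g(z) = C1 - z^4/6 - 7*z^2/12


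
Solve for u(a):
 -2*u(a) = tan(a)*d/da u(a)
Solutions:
 u(a) = C1/sin(a)^2


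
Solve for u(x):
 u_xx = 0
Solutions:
 u(x) = C1 + C2*x


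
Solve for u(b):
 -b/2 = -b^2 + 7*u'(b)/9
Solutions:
 u(b) = C1 + 3*b^3/7 - 9*b^2/28


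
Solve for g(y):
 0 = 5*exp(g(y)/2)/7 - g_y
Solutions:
 g(y) = 2*log(-1/(C1 + 5*y)) + 2*log(14)


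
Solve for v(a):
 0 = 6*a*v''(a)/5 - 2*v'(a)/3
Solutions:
 v(a) = C1 + C2*a^(14/9)


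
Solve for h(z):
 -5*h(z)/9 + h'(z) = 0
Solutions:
 h(z) = C1*exp(5*z/9)


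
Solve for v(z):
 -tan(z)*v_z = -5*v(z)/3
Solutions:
 v(z) = C1*sin(z)^(5/3)


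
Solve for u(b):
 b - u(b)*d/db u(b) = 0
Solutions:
 u(b) = -sqrt(C1 + b^2)
 u(b) = sqrt(C1 + b^2)


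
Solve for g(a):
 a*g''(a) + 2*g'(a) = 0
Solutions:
 g(a) = C1 + C2/a


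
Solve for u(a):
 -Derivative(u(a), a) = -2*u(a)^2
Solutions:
 u(a) = -1/(C1 + 2*a)


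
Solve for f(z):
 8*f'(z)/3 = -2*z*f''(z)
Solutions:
 f(z) = C1 + C2/z^(1/3)


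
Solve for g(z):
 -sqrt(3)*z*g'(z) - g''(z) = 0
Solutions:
 g(z) = C1 + C2*erf(sqrt(2)*3^(1/4)*z/2)


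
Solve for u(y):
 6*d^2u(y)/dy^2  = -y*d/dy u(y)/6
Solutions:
 u(y) = C1 + C2*erf(sqrt(2)*y/12)


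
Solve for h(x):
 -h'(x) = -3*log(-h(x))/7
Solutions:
 -li(-h(x)) = C1 + 3*x/7


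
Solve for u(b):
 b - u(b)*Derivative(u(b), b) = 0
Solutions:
 u(b) = -sqrt(C1 + b^2)
 u(b) = sqrt(C1 + b^2)


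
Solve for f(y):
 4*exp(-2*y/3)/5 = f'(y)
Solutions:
 f(y) = C1 - 6*exp(-2*y/3)/5


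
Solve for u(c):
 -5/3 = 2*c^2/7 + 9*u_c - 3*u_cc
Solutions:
 u(c) = C1 + C2*exp(3*c) - 2*c^3/189 - 2*c^2/189 - 109*c/567


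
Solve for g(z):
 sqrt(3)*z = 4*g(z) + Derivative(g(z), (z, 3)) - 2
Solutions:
 g(z) = C3*exp(-2^(2/3)*z) + sqrt(3)*z/4 + (C1*sin(2^(2/3)*sqrt(3)*z/2) + C2*cos(2^(2/3)*sqrt(3)*z/2))*exp(2^(2/3)*z/2) + 1/2


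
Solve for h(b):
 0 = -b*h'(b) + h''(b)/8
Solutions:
 h(b) = C1 + C2*erfi(2*b)


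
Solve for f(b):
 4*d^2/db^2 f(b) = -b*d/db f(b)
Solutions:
 f(b) = C1 + C2*erf(sqrt(2)*b/4)


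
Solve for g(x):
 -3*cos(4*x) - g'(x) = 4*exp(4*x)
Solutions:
 g(x) = C1 - exp(4*x) - 3*sin(4*x)/4


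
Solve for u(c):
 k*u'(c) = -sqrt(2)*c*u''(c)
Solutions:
 u(c) = C1 + c^(-sqrt(2)*re(k)/2 + 1)*(C2*sin(sqrt(2)*log(c)*Abs(im(k))/2) + C3*cos(sqrt(2)*log(c)*im(k)/2))


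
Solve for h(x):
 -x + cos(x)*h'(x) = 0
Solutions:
 h(x) = C1 + Integral(x/cos(x), x)


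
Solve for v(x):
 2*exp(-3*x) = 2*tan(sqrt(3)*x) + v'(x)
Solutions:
 v(x) = C1 - sqrt(3)*log(tan(sqrt(3)*x)^2 + 1)/3 - 2*exp(-3*x)/3


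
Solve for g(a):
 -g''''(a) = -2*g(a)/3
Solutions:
 g(a) = C1*exp(-2^(1/4)*3^(3/4)*a/3) + C2*exp(2^(1/4)*3^(3/4)*a/3) + C3*sin(2^(1/4)*3^(3/4)*a/3) + C4*cos(2^(1/4)*3^(3/4)*a/3)


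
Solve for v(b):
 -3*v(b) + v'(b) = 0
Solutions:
 v(b) = C1*exp(3*b)


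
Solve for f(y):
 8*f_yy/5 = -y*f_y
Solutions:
 f(y) = C1 + C2*erf(sqrt(5)*y/4)


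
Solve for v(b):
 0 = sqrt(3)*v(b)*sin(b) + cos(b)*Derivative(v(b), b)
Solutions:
 v(b) = C1*cos(b)^(sqrt(3))


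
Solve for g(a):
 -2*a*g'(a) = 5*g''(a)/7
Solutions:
 g(a) = C1 + C2*erf(sqrt(35)*a/5)


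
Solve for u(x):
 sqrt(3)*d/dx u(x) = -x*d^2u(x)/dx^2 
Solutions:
 u(x) = C1 + C2*x^(1 - sqrt(3))


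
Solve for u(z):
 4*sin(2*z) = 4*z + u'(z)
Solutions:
 u(z) = C1 - 2*z^2 - 2*cos(2*z)


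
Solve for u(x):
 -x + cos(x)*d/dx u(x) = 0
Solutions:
 u(x) = C1 + Integral(x/cos(x), x)


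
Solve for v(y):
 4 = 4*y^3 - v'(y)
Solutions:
 v(y) = C1 + y^4 - 4*y


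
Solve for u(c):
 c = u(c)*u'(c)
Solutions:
 u(c) = -sqrt(C1 + c^2)
 u(c) = sqrt(C1 + c^2)


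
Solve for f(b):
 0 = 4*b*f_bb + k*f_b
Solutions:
 f(b) = C1 + b^(1 - re(k)/4)*(C2*sin(log(b)*Abs(im(k))/4) + C3*cos(log(b)*im(k)/4))


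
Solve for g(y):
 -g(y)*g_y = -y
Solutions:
 g(y) = -sqrt(C1 + y^2)
 g(y) = sqrt(C1 + y^2)


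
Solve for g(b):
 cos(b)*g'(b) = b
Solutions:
 g(b) = C1 + Integral(b/cos(b), b)


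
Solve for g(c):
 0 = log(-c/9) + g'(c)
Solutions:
 g(c) = C1 - c*log(-c) + c*(1 + 2*log(3))


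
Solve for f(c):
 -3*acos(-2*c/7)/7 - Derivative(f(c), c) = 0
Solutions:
 f(c) = C1 - 3*c*acos(-2*c/7)/7 - 3*sqrt(49 - 4*c^2)/14


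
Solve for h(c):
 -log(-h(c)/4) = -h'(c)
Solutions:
 -Integral(1/(log(-_y) - 2*log(2)), (_y, h(c))) = C1 - c


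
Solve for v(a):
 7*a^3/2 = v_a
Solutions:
 v(a) = C1 + 7*a^4/8


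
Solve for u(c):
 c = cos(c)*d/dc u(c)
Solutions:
 u(c) = C1 + Integral(c/cos(c), c)


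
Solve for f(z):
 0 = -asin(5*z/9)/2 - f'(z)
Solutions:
 f(z) = C1 - z*asin(5*z/9)/2 - sqrt(81 - 25*z^2)/10


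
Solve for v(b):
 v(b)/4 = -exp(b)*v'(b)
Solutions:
 v(b) = C1*exp(exp(-b)/4)


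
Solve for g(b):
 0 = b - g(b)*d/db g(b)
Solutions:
 g(b) = -sqrt(C1 + b^2)
 g(b) = sqrt(C1 + b^2)


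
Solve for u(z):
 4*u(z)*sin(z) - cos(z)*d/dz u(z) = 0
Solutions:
 u(z) = C1/cos(z)^4


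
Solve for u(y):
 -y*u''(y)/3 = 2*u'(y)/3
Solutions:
 u(y) = C1 + C2/y


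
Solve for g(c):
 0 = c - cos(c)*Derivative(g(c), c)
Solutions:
 g(c) = C1 + Integral(c/cos(c), c)


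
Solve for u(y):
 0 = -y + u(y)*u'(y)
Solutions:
 u(y) = -sqrt(C1 + y^2)
 u(y) = sqrt(C1 + y^2)


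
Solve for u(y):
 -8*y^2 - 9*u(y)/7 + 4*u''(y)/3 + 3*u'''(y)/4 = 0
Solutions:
 u(y) = C1*exp(-y*(896*2^(2/3)*7^(1/3)/(243*sqrt(30377) + 44713)^(1/3) + 2^(1/3)*7^(2/3)*(243*sqrt(30377) + 44713)^(1/3) + 224)/378)*sin(14^(1/3)*sqrt(3)*y*(-7^(1/3)*(243*sqrt(30377) + 44713)^(1/3) + 896*2^(1/3)/(243*sqrt(30377) + 44713)^(1/3))/378) + C2*exp(-y*(896*2^(2/3)*7^(1/3)/(243*sqrt(30377) + 44713)^(1/3) + 2^(1/3)*7^(2/3)*(243*sqrt(30377) + 44713)^(1/3) + 224)/378)*cos(14^(1/3)*sqrt(3)*y*(-7^(1/3)*(243*sqrt(30377) + 44713)^(1/3) + 896*2^(1/3)/(243*sqrt(30377) + 44713)^(1/3))/378) + C3*exp(y*(-112 + 896*2^(2/3)*7^(1/3)/(243*sqrt(30377) + 44713)^(1/3) + 2^(1/3)*7^(2/3)*(243*sqrt(30377) + 44713)^(1/3))/189) - 56*y^2/9 - 3136/243


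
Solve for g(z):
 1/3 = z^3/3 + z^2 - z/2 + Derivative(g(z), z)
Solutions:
 g(z) = C1 - z^4/12 - z^3/3 + z^2/4 + z/3


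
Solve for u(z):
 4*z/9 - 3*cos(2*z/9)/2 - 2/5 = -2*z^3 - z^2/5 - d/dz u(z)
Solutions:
 u(z) = C1 - z^4/2 - z^3/15 - 2*z^2/9 + 2*z/5 + 27*sin(z/9)*cos(z/9)/2


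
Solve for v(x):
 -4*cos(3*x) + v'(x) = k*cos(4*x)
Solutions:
 v(x) = C1 + k*sin(4*x)/4 + 4*sin(3*x)/3


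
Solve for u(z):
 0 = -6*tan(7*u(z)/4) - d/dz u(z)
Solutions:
 u(z) = -4*asin(C1*exp(-21*z/2))/7 + 4*pi/7
 u(z) = 4*asin(C1*exp(-21*z/2))/7


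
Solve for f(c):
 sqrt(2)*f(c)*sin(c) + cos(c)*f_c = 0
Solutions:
 f(c) = C1*cos(c)^(sqrt(2))


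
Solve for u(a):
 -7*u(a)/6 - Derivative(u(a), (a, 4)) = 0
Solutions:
 u(a) = (C1*sin(14^(1/4)*3^(3/4)*a/6) + C2*cos(14^(1/4)*3^(3/4)*a/6))*exp(-14^(1/4)*3^(3/4)*a/6) + (C3*sin(14^(1/4)*3^(3/4)*a/6) + C4*cos(14^(1/4)*3^(3/4)*a/6))*exp(14^(1/4)*3^(3/4)*a/6)


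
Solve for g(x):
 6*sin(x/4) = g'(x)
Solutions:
 g(x) = C1 - 24*cos(x/4)


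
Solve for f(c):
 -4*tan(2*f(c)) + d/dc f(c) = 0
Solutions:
 f(c) = -asin(C1*exp(8*c))/2 + pi/2
 f(c) = asin(C1*exp(8*c))/2


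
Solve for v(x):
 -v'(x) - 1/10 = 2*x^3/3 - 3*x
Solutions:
 v(x) = C1 - x^4/6 + 3*x^2/2 - x/10


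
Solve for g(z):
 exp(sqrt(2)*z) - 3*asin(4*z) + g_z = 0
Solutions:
 g(z) = C1 + 3*z*asin(4*z) + 3*sqrt(1 - 16*z^2)/4 - sqrt(2)*exp(sqrt(2)*z)/2


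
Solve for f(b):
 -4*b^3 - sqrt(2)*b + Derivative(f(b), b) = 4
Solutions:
 f(b) = C1 + b^4 + sqrt(2)*b^2/2 + 4*b


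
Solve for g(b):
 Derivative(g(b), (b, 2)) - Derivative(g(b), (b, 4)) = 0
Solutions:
 g(b) = C1 + C2*b + C3*exp(-b) + C4*exp(b)


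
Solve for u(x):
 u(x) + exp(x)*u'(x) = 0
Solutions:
 u(x) = C1*exp(exp(-x))


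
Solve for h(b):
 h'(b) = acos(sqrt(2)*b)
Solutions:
 h(b) = C1 + b*acos(sqrt(2)*b) - sqrt(2)*sqrt(1 - 2*b^2)/2


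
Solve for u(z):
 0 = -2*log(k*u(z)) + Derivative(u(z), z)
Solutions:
 li(k*u(z))/k = C1 + 2*z


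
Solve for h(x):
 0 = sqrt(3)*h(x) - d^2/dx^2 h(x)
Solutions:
 h(x) = C1*exp(-3^(1/4)*x) + C2*exp(3^(1/4)*x)


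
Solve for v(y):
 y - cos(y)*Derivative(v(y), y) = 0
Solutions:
 v(y) = C1 + Integral(y/cos(y), y)


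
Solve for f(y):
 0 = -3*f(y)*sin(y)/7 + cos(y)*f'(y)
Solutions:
 f(y) = C1/cos(y)^(3/7)


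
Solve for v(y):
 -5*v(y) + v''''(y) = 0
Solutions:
 v(y) = C1*exp(-5^(1/4)*y) + C2*exp(5^(1/4)*y) + C3*sin(5^(1/4)*y) + C4*cos(5^(1/4)*y)


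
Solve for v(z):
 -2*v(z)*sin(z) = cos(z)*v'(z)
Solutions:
 v(z) = C1*cos(z)^2


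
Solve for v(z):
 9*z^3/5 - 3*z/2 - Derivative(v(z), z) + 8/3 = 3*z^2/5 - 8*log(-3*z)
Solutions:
 v(z) = C1 + 9*z^4/20 - z^3/5 - 3*z^2/4 + 8*z*log(-z) + z*(-16/3 + 8*log(3))


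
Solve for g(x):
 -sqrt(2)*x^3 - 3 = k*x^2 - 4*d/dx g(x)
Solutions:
 g(x) = C1 + k*x^3/12 + sqrt(2)*x^4/16 + 3*x/4


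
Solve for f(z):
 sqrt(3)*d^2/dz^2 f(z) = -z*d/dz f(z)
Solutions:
 f(z) = C1 + C2*erf(sqrt(2)*3^(3/4)*z/6)


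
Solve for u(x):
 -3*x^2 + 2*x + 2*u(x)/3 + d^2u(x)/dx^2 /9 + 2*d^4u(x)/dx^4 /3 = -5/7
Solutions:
 u(x) = 9*x^2/2 - 3*x + (C1*sin(x*cos(atan(sqrt(143))/2)) + C2*cos(x*cos(atan(sqrt(143))/2)))*exp(-x*sin(atan(sqrt(143))/2)) + (C3*sin(x*cos(atan(sqrt(143))/2)) + C4*cos(x*cos(atan(sqrt(143))/2)))*exp(x*sin(atan(sqrt(143))/2)) - 18/7


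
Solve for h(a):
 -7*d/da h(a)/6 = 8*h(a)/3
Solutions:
 h(a) = C1*exp(-16*a/7)


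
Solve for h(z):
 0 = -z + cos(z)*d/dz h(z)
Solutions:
 h(z) = C1 + Integral(z/cos(z), z)


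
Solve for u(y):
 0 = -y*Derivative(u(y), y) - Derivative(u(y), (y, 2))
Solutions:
 u(y) = C1 + C2*erf(sqrt(2)*y/2)


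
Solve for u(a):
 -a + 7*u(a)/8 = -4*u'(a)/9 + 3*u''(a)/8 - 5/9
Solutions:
 u(a) = C1*exp(a*(16 - sqrt(1957))/27) + C2*exp(a*(16 + sqrt(1957))/27) + 8*a/7 - 536/441


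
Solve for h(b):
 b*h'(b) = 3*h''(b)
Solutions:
 h(b) = C1 + C2*erfi(sqrt(6)*b/6)


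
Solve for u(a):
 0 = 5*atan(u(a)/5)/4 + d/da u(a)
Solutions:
 Integral(1/atan(_y/5), (_y, u(a))) = C1 - 5*a/4


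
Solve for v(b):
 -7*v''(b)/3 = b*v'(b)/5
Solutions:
 v(b) = C1 + C2*erf(sqrt(210)*b/70)


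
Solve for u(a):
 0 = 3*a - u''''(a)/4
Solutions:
 u(a) = C1 + C2*a + C3*a^2 + C4*a^3 + a^5/10


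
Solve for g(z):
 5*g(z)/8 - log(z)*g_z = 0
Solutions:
 g(z) = C1*exp(5*li(z)/8)


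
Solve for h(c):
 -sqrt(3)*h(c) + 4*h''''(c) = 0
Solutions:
 h(c) = C1*exp(-sqrt(2)*3^(1/8)*c/2) + C2*exp(sqrt(2)*3^(1/8)*c/2) + C3*sin(sqrt(2)*3^(1/8)*c/2) + C4*cos(sqrt(2)*3^(1/8)*c/2)


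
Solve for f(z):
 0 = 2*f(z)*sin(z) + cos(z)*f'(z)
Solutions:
 f(z) = C1*cos(z)^2


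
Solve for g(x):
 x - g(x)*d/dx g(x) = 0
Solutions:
 g(x) = -sqrt(C1 + x^2)
 g(x) = sqrt(C1 + x^2)


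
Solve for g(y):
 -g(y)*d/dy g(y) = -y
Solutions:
 g(y) = -sqrt(C1 + y^2)
 g(y) = sqrt(C1 + y^2)


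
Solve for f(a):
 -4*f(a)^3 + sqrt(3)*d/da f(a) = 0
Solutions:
 f(a) = -sqrt(6)*sqrt(-1/(C1 + 4*sqrt(3)*a))/2
 f(a) = sqrt(6)*sqrt(-1/(C1 + 4*sqrt(3)*a))/2


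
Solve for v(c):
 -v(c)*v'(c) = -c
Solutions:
 v(c) = -sqrt(C1 + c^2)
 v(c) = sqrt(C1 + c^2)


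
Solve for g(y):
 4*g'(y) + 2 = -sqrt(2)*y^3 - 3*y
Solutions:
 g(y) = C1 - sqrt(2)*y^4/16 - 3*y^2/8 - y/2


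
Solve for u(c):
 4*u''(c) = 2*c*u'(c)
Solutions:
 u(c) = C1 + C2*erfi(c/2)


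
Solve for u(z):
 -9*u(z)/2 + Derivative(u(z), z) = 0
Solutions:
 u(z) = C1*exp(9*z/2)


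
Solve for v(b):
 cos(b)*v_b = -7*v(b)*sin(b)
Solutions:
 v(b) = C1*cos(b)^7


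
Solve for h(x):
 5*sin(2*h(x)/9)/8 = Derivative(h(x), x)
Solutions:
 -5*x/8 + 9*log(cos(2*h(x)/9) - 1)/4 - 9*log(cos(2*h(x)/9) + 1)/4 = C1


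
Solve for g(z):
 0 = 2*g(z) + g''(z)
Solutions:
 g(z) = C1*sin(sqrt(2)*z) + C2*cos(sqrt(2)*z)


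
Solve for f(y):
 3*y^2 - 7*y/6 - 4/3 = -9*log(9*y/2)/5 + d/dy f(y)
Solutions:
 f(y) = C1 + y^3 - 7*y^2/12 + 9*y*log(y)/5 - 47*y/15 - 9*y*log(2)/5 + 18*y*log(3)/5


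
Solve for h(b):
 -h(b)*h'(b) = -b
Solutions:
 h(b) = -sqrt(C1 + b^2)
 h(b) = sqrt(C1 + b^2)


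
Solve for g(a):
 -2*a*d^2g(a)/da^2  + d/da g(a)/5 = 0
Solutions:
 g(a) = C1 + C2*a^(11/10)


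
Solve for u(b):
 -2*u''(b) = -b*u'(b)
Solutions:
 u(b) = C1 + C2*erfi(b/2)


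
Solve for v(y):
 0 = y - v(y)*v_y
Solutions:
 v(y) = -sqrt(C1 + y^2)
 v(y) = sqrt(C1 + y^2)


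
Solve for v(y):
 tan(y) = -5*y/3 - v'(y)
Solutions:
 v(y) = C1 - 5*y^2/6 + log(cos(y))


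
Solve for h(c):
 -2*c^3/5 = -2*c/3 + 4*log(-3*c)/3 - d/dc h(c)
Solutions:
 h(c) = C1 + c^4/10 - c^2/3 + 4*c*log(-c)/3 + 4*c*(-1 + log(3))/3


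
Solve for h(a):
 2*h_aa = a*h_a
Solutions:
 h(a) = C1 + C2*erfi(a/2)


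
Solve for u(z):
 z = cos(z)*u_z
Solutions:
 u(z) = C1 + Integral(z/cos(z), z)


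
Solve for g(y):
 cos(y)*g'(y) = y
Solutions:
 g(y) = C1 + Integral(y/cos(y), y)


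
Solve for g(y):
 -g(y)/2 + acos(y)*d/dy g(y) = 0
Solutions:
 g(y) = C1*exp(Integral(1/acos(y), y)/2)


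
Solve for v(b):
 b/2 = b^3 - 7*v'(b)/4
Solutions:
 v(b) = C1 + b^4/7 - b^2/7


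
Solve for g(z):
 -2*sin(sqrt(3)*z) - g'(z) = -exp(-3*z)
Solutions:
 g(z) = C1 + 2*sqrt(3)*cos(sqrt(3)*z)/3 - exp(-3*z)/3


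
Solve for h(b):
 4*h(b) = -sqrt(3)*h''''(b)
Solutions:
 h(b) = (C1*sin(3^(7/8)*b/3) + C2*cos(3^(7/8)*b/3))*exp(-3^(7/8)*b/3) + (C3*sin(3^(7/8)*b/3) + C4*cos(3^(7/8)*b/3))*exp(3^(7/8)*b/3)


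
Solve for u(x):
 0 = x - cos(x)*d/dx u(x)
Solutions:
 u(x) = C1 + Integral(x/cos(x), x)


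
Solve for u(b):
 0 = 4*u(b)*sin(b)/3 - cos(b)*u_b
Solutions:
 u(b) = C1/cos(b)^(4/3)


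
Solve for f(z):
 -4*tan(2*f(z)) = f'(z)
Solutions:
 f(z) = -asin(C1*exp(-8*z))/2 + pi/2
 f(z) = asin(C1*exp(-8*z))/2


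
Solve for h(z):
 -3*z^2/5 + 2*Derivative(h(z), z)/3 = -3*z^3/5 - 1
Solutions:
 h(z) = C1 - 9*z^4/40 + 3*z^3/10 - 3*z/2


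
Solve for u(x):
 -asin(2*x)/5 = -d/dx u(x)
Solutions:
 u(x) = C1 + x*asin(2*x)/5 + sqrt(1 - 4*x^2)/10


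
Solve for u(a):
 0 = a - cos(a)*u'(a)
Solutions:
 u(a) = C1 + Integral(a/cos(a), a)


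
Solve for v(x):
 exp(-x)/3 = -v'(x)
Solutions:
 v(x) = C1 + exp(-x)/3


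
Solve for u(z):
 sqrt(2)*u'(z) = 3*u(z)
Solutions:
 u(z) = C1*exp(3*sqrt(2)*z/2)


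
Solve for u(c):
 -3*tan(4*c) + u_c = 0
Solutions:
 u(c) = C1 - 3*log(cos(4*c))/4


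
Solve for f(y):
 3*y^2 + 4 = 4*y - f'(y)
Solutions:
 f(y) = C1 - y^3 + 2*y^2 - 4*y


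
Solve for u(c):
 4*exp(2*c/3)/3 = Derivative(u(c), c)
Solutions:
 u(c) = C1 + 2*exp(2*c/3)


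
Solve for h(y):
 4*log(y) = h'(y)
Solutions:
 h(y) = C1 + 4*y*log(y) - 4*y


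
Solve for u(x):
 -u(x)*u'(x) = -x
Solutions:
 u(x) = -sqrt(C1 + x^2)
 u(x) = sqrt(C1 + x^2)


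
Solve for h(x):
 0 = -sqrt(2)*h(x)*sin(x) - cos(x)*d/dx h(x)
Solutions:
 h(x) = C1*cos(x)^(sqrt(2))


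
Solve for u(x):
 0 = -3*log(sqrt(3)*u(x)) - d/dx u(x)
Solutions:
 2*Integral(1/(2*log(_y) + log(3)), (_y, u(x)))/3 = C1 - x


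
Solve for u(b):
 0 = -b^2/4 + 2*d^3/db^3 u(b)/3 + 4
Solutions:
 u(b) = C1 + C2*b + C3*b^2 + b^5/160 - b^3


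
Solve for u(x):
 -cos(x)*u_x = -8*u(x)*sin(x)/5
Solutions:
 u(x) = C1/cos(x)^(8/5)


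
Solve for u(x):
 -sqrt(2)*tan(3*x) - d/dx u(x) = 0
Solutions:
 u(x) = C1 + sqrt(2)*log(cos(3*x))/3


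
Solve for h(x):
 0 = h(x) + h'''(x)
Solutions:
 h(x) = C3*exp(-x) + (C1*sin(sqrt(3)*x/2) + C2*cos(sqrt(3)*x/2))*exp(x/2)


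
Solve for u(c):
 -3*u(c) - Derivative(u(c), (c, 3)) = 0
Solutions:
 u(c) = C3*exp(-3^(1/3)*c) + (C1*sin(3^(5/6)*c/2) + C2*cos(3^(5/6)*c/2))*exp(3^(1/3)*c/2)


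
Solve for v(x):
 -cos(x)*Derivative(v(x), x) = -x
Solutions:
 v(x) = C1 + Integral(x/cos(x), x)


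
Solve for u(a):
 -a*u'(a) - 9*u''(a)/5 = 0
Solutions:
 u(a) = C1 + C2*erf(sqrt(10)*a/6)


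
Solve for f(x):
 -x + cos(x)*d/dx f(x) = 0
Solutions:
 f(x) = C1 + Integral(x/cos(x), x)


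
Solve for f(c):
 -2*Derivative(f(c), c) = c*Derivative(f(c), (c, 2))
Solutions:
 f(c) = C1 + C2/c


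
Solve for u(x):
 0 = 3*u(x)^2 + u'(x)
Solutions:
 u(x) = 1/(C1 + 3*x)


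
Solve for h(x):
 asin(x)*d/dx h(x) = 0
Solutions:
 h(x) = C1


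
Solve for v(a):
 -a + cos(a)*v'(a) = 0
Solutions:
 v(a) = C1 + Integral(a/cos(a), a)


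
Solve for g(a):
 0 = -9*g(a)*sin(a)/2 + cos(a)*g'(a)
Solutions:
 g(a) = C1/cos(a)^(9/2)


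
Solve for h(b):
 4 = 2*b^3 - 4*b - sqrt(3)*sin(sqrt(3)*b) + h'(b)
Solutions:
 h(b) = C1 - b^4/2 + 2*b^2 + 4*b - cos(sqrt(3)*b)


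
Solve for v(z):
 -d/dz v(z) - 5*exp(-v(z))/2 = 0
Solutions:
 v(z) = log(C1 - 5*z/2)


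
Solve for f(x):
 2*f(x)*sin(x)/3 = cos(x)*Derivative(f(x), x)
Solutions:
 f(x) = C1/cos(x)^(2/3)


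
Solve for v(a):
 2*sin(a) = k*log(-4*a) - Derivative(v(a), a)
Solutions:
 v(a) = C1 + a*k*(log(-a) - 1) + 2*a*k*log(2) + 2*cos(a)


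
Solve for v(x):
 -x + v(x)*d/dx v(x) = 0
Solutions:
 v(x) = -sqrt(C1 + x^2)
 v(x) = sqrt(C1 + x^2)


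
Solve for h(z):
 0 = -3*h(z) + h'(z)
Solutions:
 h(z) = C1*exp(3*z)


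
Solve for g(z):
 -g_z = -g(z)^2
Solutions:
 g(z) = -1/(C1 + z)


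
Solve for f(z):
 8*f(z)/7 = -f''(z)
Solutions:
 f(z) = C1*sin(2*sqrt(14)*z/7) + C2*cos(2*sqrt(14)*z/7)


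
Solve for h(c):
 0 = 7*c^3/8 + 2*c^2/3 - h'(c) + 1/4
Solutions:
 h(c) = C1 + 7*c^4/32 + 2*c^3/9 + c/4


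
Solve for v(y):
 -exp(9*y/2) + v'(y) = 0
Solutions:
 v(y) = C1 + 2*exp(9*y/2)/9


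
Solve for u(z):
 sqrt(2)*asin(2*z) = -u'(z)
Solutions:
 u(z) = C1 - sqrt(2)*(z*asin(2*z) + sqrt(1 - 4*z^2)/2)


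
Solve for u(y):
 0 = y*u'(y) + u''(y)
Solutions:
 u(y) = C1 + C2*erf(sqrt(2)*y/2)


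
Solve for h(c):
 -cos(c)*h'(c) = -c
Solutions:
 h(c) = C1 + Integral(c/cos(c), c)


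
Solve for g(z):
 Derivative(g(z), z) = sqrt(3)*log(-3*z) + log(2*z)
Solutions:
 g(z) = C1 + z*(1 + sqrt(3))*log(z) + z*(-sqrt(3) - 1 + log(2) + sqrt(3)*log(3) + sqrt(3)*I*pi)


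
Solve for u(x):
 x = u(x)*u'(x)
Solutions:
 u(x) = -sqrt(C1 + x^2)
 u(x) = sqrt(C1 + x^2)


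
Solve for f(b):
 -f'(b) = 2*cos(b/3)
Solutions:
 f(b) = C1 - 6*sin(b/3)


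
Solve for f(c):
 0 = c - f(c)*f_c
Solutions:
 f(c) = -sqrt(C1 + c^2)
 f(c) = sqrt(C1 + c^2)


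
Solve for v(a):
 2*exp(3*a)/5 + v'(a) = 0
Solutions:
 v(a) = C1 - 2*exp(3*a)/15


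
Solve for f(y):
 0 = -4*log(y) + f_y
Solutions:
 f(y) = C1 + 4*y*log(y) - 4*y


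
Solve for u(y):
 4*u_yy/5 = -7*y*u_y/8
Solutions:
 u(y) = C1 + C2*erf(sqrt(35)*y/8)


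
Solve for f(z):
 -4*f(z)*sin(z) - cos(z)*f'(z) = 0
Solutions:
 f(z) = C1*cos(z)^4


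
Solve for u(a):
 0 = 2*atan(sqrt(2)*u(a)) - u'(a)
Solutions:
 Integral(1/atan(sqrt(2)*_y), (_y, u(a))) = C1 + 2*a


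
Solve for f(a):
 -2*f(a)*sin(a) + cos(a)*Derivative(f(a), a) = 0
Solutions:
 f(a) = C1/cos(a)^2


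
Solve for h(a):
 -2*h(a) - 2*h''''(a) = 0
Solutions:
 h(a) = (C1*sin(sqrt(2)*a/2) + C2*cos(sqrt(2)*a/2))*exp(-sqrt(2)*a/2) + (C3*sin(sqrt(2)*a/2) + C4*cos(sqrt(2)*a/2))*exp(sqrt(2)*a/2)


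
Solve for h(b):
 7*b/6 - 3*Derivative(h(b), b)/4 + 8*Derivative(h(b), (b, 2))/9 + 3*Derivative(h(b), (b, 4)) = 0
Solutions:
 h(b) = C1 + C2*exp(b*(-(729 + sqrt(564209))^(1/3) + 32/(729 + sqrt(564209))^(1/3))/36)*sin(sqrt(3)*b*(32/(729 + sqrt(564209))^(1/3) + (729 + sqrt(564209))^(1/3))/36) + C3*exp(b*(-(729 + sqrt(564209))^(1/3) + 32/(729 + sqrt(564209))^(1/3))/36)*cos(sqrt(3)*b*(32/(729 + sqrt(564209))^(1/3) + (729 + sqrt(564209))^(1/3))/36) + C4*exp(-b*(-(729 + sqrt(564209))^(1/3) + 32/(729 + sqrt(564209))^(1/3))/18) + 7*b^2/9 + 448*b/243
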